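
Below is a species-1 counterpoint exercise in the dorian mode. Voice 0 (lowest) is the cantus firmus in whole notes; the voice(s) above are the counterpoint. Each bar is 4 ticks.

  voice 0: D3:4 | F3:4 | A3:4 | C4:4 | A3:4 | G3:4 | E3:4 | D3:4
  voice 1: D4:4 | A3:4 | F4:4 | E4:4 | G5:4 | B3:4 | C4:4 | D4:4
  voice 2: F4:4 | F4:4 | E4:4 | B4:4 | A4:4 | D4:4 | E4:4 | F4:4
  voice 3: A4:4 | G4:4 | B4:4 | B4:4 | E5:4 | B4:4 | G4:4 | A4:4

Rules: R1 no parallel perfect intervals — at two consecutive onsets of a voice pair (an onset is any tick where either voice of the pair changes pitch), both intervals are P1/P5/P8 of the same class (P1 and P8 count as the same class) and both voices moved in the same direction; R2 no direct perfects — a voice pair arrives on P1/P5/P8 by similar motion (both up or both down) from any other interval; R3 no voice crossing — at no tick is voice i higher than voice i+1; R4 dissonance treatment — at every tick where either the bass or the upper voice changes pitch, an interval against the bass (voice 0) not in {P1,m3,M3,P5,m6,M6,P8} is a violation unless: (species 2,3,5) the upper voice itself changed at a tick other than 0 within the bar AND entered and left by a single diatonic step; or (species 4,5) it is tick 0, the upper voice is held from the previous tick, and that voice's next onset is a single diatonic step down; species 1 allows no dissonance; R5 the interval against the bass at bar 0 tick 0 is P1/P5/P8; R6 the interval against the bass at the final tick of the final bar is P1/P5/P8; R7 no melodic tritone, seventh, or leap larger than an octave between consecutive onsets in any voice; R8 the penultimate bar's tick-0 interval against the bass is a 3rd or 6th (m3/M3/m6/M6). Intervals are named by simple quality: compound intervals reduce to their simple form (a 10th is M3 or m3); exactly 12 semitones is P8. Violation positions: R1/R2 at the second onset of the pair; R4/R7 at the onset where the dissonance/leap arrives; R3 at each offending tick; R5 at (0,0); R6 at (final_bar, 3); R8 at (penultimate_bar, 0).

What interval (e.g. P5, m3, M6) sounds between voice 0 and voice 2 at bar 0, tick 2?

m3

voice 0=D3 voice 2=F4 -> m3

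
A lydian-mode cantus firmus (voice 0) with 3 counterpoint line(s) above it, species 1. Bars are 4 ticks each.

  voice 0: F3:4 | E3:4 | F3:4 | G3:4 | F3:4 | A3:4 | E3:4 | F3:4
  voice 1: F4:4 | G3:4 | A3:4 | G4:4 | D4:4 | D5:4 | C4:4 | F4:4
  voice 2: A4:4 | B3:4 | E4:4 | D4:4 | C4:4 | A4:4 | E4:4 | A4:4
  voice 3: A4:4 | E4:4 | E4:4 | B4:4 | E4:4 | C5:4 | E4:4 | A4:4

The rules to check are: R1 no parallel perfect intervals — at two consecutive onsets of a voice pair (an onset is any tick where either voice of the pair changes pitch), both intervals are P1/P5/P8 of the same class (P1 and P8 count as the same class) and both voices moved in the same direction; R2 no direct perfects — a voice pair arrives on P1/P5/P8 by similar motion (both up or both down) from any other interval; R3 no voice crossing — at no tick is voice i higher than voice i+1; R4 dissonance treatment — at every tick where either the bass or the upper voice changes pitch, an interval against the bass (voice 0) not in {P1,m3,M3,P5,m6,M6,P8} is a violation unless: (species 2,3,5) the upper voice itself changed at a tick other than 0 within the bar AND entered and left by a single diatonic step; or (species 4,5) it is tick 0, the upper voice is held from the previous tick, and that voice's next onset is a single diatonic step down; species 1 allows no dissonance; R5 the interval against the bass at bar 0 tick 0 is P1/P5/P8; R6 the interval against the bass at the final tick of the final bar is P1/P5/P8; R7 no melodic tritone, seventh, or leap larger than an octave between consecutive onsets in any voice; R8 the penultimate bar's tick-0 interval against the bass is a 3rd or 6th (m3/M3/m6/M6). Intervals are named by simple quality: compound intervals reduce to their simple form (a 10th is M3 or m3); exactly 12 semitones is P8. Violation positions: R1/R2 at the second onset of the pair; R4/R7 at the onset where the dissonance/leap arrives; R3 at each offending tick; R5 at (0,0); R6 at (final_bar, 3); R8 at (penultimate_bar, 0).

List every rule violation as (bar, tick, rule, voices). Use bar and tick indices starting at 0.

(0, 0, R5, (0, 2))
(0, 0, R5, (0, 3))
(1, 0, R2, (0, 2))
(1, 0, R2, (0, 3))
(1, 0, R7, (1,))
(1, 0, R7, (2,))
(2, 0, R2, (1, 2))
(2, 0, R4, (0, 2))
(2, 0, R4, (0, 3))
(3, 0, R2, (0, 1))
(3, 0, R3, (1, 2))
(3, 0, R7, (1,))
(3, 1, R3, (1, 2))
(3, 2, R3, (1, 2))
(3, 3, R3, (1, 2))
(4, 0, R1, (0, 2))
(4, 0, R3, (1, 2))
(4, 0, R4, (0, 3))
(4, 1, R3, (1, 2))
(4, 2, R3, (1, 2))
(4, 3, R3, (1, 2))
(5, 0, R2, (0, 2))
(5, 0, R3, (1, 2))
(5, 0, R4, (0, 1))
(5, 1, R3, (1, 2))
(5, 2, R3, (1, 2))
(5, 3, R3, (1, 2))
(6, 0, R1, (0, 2))
(6, 0, R2, (0, 3))
(6, 0, R2, (2, 3))
(6, 0, R7, (1,))
(6, 0, R8, (0, 2))
(6, 0, R8, (0, 3))
(7, 0, R1, (2, 3))
(7, 0, R2, (0, 1))
(7, 3, R6, (0, 2))
(7, 3, R6, (0, 3))

bar 0: v0=F3 v1=F4 v2=A4 v3=A4 downbeat M3
bar 1: v0=E3 v1=G3 v2=B3 v3=E4 downbeat P8
bar 2: v0=F3 v1=A3 v2=E4 v3=E4 downbeat M7
bar 3: v0=G3 v1=G4 v2=D4 v3=B4 downbeat M3
bar 4: v0=F3 v1=D4 v2=C4 v3=E4 downbeat M7
bar 5: v0=A3 v1=D5 v2=A4 v3=C5 downbeat m3
bar 6: v0=E3 v1=C4 v2=E4 v3=E4 downbeat P8
bar 7: v0=F3 v1=F4 v2=A4 v3=A4 downbeat M3
  -> R5 @ bar 0 tick 0 v(0, 2): opens on M3
  -> R5 @ bar 0 tick 0 v(0, 3): opens on M3
  -> R2 @ bar 1 tick 0 v(0, 2): F3/A4 M3 -> E3/B3 P5 similar
  -> R2 @ bar 1 tick 0 v(0, 3): F3/A4 M3 -> E3/E4 P8 similar
  -> R7 @ bar 1 tick 0 v(1,): F4->G3 leap 10st
  -> R7 @ bar 1 tick 0 v(2,): A4->B3 leap 10st
  -> R2 @ bar 2 tick 0 v(1, 2): G3/B3 M3 -> A3/E4 P5 similar
  -> R4 @ bar 2 tick 0 v(0, 2): F3/E4 M7 untreated
  -> R4 @ bar 2 tick 0 v(0, 3): F3/E4 M7 untreated
  -> R2 @ bar 3 tick 0 v(0, 1): F3/A3 M3 -> G3/G4 P8 similar
  -> R3 @ bar 3 tick 0 v(1, 2): G4 above D4
  -> R7 @ bar 3 tick 0 v(1,): A3->G4 leap 10st
  -> R3 @ bar 3 tick 1 v(1, 2): G4 above D4
  -> R3 @ bar 3 tick 2 v(1, 2): G4 above D4
  -> R3 @ bar 3 tick 3 v(1, 2): G4 above D4
  -> R1 @ bar 4 tick 0 v(0, 2): G3/D4 P5 -> F3/C4 P5 similar
  -> R3 @ bar 4 tick 0 v(1, 2): D4 above C4
  -> R4 @ bar 4 tick 0 v(0, 3): F3/E4 M7 untreated
  -> R3 @ bar 4 tick 1 v(1, 2): D4 above C4
  -> R3 @ bar 4 tick 2 v(1, 2): D4 above C4
  -> R3 @ bar 4 tick 3 v(1, 2): D4 above C4
  -> R2 @ bar 5 tick 0 v(0, 2): F3/C4 P5 -> A3/A4 P8 similar
  -> R3 @ bar 5 tick 0 v(1, 2): D5 above A4
  -> R4 @ bar 5 tick 0 v(0, 1): A3/D5 P4 untreated
  -> R3 @ bar 5 tick 1 v(1, 2): D5 above A4
  -> R3 @ bar 5 tick 2 v(1, 2): D5 above A4
  -> R3 @ bar 5 tick 3 v(1, 2): D5 above A4
  -> R1 @ bar 6 tick 0 v(0, 2): A3/A4 P8 -> E3/E4 P8 similar
  -> R2 @ bar 6 tick 0 v(0, 3): A3/C5 m3 -> E3/E4 P8 similar
  -> R2 @ bar 6 tick 0 v(2, 3): A4/C5 m3 -> E4/E4 P1 similar
  -> R7 @ bar 6 tick 0 v(1,): D5->C4 leap 14st
  -> R8 @ bar 6 tick 0 v(0, 2): penult P8 not 3rd/6th
  -> R8 @ bar 6 tick 0 v(0, 3): penult P8 not 3rd/6th
  -> R1 @ bar 7 tick 0 v(2, 3): E4/E4 P1 -> A4/A4 P1 similar
  -> R2 @ bar 7 tick 0 v(0, 1): E3/C4 m6 -> F3/F4 P8 similar
  -> R6 @ bar 7 tick 3 v(0, 2): closes on M3
  -> R6 @ bar 7 tick 3 v(0, 3): closes on M3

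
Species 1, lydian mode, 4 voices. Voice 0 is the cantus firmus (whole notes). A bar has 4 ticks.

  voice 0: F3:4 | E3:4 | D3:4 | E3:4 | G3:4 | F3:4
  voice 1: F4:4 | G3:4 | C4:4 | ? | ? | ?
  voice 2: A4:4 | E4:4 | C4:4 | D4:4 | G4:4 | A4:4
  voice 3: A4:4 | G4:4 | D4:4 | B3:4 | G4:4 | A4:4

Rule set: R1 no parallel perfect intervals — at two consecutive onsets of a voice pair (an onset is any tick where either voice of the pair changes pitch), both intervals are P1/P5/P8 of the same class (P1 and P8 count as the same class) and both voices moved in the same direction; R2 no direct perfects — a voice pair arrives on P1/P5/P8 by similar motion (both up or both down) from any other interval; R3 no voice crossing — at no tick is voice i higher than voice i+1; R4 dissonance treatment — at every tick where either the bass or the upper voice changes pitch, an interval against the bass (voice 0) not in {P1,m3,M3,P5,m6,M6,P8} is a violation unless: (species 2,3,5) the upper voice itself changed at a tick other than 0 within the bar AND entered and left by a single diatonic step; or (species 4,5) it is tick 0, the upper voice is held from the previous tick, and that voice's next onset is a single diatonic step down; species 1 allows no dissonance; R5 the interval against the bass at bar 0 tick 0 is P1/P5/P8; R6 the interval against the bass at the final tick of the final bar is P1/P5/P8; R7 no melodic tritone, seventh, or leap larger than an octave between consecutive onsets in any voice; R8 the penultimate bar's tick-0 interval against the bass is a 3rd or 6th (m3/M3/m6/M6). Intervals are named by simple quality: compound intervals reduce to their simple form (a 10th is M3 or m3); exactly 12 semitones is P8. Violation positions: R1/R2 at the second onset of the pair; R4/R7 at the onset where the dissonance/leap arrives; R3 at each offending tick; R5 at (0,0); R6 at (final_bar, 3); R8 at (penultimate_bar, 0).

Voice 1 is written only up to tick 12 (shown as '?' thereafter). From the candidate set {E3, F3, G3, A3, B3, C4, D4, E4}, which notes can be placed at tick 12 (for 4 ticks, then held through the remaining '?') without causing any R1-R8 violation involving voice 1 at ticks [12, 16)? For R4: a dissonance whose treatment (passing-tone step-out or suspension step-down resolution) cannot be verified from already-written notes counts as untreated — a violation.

E3: violates R2
F3: violates R4
G3: legal
A3: violates R4
B3: violates R2
C4: legal
D4: violates R1,R4
E4: violates R2,R3

{C4, G3}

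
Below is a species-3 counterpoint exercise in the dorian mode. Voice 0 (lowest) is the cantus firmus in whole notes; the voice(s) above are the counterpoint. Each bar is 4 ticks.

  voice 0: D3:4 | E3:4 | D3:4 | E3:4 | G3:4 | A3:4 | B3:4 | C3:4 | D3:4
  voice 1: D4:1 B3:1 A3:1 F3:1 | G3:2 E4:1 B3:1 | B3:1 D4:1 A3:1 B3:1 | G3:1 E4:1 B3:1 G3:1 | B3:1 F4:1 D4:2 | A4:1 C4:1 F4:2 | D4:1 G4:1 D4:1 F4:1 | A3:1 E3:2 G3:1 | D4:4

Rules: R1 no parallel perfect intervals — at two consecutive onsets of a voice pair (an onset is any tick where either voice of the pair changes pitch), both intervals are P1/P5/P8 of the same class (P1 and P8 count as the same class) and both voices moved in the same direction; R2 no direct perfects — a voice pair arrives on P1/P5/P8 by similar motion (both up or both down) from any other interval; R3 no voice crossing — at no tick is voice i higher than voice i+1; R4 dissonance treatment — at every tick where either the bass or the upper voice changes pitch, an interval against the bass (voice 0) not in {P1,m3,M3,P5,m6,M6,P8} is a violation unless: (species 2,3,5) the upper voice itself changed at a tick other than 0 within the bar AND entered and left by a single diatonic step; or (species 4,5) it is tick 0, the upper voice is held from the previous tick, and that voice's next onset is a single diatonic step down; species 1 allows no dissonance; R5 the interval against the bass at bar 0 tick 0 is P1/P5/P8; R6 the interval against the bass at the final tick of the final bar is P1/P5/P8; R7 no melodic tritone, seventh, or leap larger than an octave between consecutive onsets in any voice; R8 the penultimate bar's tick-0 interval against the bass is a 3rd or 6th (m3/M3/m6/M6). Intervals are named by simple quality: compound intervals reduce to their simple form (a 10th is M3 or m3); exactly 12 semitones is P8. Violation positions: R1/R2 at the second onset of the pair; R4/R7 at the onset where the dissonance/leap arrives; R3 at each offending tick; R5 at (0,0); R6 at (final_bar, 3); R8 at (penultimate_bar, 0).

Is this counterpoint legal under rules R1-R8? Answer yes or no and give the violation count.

No (6 violations)

bar 0: v0=D3 v1=D4 (P8)
bar 1: v0=E3 v1=G3 (m3)
bar 2: v0=D3 v1=B3 (M6)
bar 3: v0=E3 v1=G3 (m3)
bar 4: v0=G3 v1=B3 (M3)
bar 5: v0=A3 v1=A4 (P8)
bar 6: v0=B3 v1=D4 (m3)
bar 7: v0=C3 v1=A3 (M6)
bar 8: v0=D3 v1=D4 (P8)
  R4 @ bar4.1: G3/F4 m7 untreated
  R7 @ bar4.1: B3->F4 leap 6st
  R2 @ bar5.0: G3/D4 P5 -> A3/A4 P8 similar
  R4 @ bar6.3: B3/F4 TT untreated
  R7 @ bar7.0: B3->C3 leap 11st
  R2 @ bar8.0: C3/G3 P5 -> D3/D4 P8 similar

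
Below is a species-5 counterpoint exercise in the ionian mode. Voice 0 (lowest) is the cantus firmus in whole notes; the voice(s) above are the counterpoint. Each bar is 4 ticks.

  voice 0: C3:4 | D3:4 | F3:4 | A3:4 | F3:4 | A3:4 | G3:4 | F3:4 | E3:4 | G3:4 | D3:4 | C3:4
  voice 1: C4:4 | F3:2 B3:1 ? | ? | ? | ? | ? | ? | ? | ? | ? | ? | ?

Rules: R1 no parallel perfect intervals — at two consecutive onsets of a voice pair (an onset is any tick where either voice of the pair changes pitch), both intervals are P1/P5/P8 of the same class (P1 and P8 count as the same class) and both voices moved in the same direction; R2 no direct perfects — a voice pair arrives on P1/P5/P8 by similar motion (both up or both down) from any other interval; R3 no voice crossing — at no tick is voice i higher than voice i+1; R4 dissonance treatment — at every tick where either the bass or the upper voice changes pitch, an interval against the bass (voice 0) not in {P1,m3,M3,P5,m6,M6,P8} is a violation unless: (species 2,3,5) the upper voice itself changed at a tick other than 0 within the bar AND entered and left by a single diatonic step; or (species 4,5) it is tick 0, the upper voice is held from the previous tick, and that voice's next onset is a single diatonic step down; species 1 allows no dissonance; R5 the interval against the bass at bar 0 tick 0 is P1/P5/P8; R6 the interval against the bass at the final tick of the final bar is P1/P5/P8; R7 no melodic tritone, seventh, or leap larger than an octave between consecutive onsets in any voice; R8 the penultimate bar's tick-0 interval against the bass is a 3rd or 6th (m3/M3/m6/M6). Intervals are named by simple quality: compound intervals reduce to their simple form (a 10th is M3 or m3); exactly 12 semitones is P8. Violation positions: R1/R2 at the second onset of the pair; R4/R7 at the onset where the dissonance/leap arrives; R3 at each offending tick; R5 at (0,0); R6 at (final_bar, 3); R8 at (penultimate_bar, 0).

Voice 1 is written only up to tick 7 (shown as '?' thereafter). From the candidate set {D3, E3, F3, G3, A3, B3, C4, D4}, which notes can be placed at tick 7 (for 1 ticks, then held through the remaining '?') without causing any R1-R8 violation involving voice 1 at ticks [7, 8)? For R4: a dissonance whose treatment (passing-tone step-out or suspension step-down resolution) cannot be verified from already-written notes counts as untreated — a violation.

D3: legal
E3: violates R4
F3: violates R7
G3: violates R4
A3: legal
B3: legal
C4: violates R4
D4: legal

{A3, B3, D3, D4}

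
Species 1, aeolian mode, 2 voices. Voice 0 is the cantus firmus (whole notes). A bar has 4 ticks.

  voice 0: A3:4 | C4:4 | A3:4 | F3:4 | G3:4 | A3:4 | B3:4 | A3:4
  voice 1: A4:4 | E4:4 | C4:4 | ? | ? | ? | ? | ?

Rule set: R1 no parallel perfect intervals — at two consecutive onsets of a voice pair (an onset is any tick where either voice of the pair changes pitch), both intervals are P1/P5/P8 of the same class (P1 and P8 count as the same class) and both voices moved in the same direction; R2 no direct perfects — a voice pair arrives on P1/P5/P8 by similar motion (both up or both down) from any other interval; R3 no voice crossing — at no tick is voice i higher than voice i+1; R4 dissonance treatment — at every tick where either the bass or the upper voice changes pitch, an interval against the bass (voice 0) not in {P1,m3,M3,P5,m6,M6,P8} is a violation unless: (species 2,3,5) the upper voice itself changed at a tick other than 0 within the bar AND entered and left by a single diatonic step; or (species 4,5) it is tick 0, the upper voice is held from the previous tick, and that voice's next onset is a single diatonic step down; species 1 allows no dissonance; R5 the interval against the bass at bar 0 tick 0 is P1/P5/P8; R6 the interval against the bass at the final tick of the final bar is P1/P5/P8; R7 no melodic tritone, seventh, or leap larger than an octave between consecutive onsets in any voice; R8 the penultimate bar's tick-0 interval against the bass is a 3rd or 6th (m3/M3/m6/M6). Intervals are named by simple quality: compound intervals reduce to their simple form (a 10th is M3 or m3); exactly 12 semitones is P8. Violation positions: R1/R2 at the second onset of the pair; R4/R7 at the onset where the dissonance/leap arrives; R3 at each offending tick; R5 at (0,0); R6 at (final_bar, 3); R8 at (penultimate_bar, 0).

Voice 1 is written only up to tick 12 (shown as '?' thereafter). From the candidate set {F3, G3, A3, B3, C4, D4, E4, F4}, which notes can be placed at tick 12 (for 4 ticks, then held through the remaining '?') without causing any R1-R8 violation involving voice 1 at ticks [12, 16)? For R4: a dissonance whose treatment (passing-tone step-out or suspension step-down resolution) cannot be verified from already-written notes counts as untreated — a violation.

F3: violates R2
G3: violates R4
A3: legal
B3: violates R4
C4: legal
D4: legal
E4: violates R4
F4: legal

{A3, C4, D4, F4}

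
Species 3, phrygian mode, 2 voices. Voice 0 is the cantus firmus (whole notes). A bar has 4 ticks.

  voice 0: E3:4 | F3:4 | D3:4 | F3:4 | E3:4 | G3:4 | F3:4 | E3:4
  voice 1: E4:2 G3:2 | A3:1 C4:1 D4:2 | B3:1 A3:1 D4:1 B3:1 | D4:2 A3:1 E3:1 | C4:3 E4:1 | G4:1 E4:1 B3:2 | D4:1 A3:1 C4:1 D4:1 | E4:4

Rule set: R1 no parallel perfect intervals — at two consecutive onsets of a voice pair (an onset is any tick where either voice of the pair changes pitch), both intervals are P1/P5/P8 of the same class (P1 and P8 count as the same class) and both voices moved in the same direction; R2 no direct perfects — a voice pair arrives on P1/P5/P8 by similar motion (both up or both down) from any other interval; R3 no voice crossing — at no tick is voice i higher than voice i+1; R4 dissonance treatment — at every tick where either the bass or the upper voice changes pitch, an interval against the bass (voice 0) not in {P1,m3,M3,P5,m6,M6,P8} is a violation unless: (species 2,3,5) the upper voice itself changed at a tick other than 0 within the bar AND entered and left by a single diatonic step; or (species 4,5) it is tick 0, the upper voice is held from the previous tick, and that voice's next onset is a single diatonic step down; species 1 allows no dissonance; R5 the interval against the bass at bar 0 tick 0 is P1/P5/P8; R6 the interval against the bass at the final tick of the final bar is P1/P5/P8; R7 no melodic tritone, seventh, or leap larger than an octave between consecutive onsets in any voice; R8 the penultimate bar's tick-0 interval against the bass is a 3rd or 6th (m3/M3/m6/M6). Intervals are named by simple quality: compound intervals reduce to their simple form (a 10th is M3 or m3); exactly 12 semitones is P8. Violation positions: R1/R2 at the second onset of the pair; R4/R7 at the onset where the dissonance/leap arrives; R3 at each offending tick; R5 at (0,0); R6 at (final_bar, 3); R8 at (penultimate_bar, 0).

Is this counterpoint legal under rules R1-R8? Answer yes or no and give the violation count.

bar 0: v0=E3 v1=E4 (P8)
bar 1: v0=F3 v1=A3 (M3)
bar 2: v0=D3 v1=B3 (M6)
bar 3: v0=F3 v1=D4 (M6)
bar 4: v0=E3 v1=C4 (m6)
bar 5: v0=G3 v1=G4 (P8)
bar 6: v0=F3 v1=D4 (M6)
bar 7: v0=E3 v1=E4 (P8)
  R3 @ bar3.3: F3 above E3
  R4 @ bar3.3: F3/E3 m2 untreated
  R1 @ bar5.0: E3/E4 P8 -> G3/G4 P8 similar

No (3 violations)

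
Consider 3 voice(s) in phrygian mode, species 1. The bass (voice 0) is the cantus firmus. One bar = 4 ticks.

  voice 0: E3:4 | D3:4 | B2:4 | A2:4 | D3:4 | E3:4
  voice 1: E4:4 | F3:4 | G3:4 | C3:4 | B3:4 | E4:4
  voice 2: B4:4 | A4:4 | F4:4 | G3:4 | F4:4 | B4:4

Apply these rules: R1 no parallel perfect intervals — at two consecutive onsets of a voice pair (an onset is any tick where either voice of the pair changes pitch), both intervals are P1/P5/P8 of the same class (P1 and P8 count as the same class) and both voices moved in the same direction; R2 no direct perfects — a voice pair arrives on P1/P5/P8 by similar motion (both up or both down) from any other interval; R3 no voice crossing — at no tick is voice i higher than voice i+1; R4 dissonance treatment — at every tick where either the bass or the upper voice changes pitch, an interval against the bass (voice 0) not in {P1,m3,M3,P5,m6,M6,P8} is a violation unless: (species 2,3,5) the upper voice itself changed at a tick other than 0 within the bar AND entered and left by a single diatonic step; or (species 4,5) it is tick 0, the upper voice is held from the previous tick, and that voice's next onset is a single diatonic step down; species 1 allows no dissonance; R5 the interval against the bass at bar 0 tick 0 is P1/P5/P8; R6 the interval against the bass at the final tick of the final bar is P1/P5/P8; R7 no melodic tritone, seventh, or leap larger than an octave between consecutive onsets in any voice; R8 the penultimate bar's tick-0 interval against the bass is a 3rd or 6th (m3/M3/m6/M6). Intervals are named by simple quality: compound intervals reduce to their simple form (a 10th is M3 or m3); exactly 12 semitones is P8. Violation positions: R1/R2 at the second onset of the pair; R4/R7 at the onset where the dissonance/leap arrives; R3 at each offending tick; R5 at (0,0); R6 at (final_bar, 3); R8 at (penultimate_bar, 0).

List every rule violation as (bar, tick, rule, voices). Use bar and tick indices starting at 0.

bar 0: v0=E3 v1=E4 v2=B4 downbeat P5
bar 1: v0=D3 v1=F3 v2=A4 downbeat P5
bar 2: v0=B2 v1=G3 v2=F4 downbeat TT
bar 3: v0=A2 v1=C3 v2=G3 downbeat m7
bar 4: v0=D3 v1=B3 v2=F4 downbeat m3
bar 5: v0=E3 v1=E4 v2=B4 downbeat P5
  -> R1 @ bar 1 tick 0 v(0, 2): E3/B4 P5 -> D3/A4 P5 similar
  -> R7 @ bar 1 tick 0 v(1,): E4->F3 leap 11st
  -> R4 @ bar 2 tick 0 v(0, 2): B2/F4 TT untreated
  -> R2 @ bar 3 tick 0 v(1, 2): G3/F4 m7 -> C3/G3 P5 similar
  -> R4 @ bar 3 tick 0 v(0, 2): A2/G3 m7 untreated
  -> R7 @ bar 3 tick 0 v(2,): F4->G3 leap 10st
  -> R7 @ bar 4 tick 0 v(1,): C3->B3 leap 11st
  -> R7 @ bar 4 tick 0 v(2,): G3->F4 leap 10st
  -> R2 @ bar 5 tick 0 v(0, 1): D3/B3 M6 -> E3/E4 P8 similar
  -> R2 @ bar 5 tick 0 v(0, 2): D3/F4 m3 -> E3/B4 P5 similar
  -> R2 @ bar 5 tick 0 v(1, 2): B3/F4 TT -> E4/B4 P5 similar
  -> R7 @ bar 5 tick 0 v(2,): F4->B4 leap 6st

(1, 0, R1, (0, 2))
(1, 0, R7, (1,))
(2, 0, R4, (0, 2))
(3, 0, R2, (1, 2))
(3, 0, R4, (0, 2))
(3, 0, R7, (2,))
(4, 0, R7, (1,))
(4, 0, R7, (2,))
(5, 0, R2, (0, 1))
(5, 0, R2, (0, 2))
(5, 0, R2, (1, 2))
(5, 0, R7, (2,))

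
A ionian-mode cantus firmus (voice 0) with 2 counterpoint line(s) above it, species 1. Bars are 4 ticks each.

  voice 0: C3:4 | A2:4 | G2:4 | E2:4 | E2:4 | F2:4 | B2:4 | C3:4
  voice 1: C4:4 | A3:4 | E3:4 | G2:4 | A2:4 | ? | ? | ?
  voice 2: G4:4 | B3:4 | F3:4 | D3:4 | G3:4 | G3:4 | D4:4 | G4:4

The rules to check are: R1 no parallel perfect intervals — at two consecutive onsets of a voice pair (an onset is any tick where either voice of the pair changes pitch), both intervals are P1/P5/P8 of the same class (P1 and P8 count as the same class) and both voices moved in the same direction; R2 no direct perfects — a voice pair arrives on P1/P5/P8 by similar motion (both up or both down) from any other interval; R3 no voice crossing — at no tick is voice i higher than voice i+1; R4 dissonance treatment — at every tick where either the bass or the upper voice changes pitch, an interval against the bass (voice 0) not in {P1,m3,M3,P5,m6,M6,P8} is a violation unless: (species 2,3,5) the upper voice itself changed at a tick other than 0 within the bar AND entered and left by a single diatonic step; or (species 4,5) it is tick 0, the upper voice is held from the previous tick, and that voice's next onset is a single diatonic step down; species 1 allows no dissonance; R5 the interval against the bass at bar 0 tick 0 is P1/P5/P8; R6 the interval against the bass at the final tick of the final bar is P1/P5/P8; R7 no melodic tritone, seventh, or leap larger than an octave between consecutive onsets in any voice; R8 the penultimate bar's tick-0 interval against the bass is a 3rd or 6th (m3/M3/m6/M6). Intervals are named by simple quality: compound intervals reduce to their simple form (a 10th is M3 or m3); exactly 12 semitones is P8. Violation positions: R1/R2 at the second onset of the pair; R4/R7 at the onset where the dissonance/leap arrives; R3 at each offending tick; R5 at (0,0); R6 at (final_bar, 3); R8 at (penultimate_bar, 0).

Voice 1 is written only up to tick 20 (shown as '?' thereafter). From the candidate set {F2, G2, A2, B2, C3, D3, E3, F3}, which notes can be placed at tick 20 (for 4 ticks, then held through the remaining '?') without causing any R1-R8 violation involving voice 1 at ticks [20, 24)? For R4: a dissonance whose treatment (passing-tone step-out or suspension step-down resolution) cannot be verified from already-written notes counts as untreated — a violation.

{A2, D3, F2}

F2: legal
G2: violates R4
A2: legal
B2: violates R4
C3: violates R2
D3: legal
E3: violates R4
F3: violates R2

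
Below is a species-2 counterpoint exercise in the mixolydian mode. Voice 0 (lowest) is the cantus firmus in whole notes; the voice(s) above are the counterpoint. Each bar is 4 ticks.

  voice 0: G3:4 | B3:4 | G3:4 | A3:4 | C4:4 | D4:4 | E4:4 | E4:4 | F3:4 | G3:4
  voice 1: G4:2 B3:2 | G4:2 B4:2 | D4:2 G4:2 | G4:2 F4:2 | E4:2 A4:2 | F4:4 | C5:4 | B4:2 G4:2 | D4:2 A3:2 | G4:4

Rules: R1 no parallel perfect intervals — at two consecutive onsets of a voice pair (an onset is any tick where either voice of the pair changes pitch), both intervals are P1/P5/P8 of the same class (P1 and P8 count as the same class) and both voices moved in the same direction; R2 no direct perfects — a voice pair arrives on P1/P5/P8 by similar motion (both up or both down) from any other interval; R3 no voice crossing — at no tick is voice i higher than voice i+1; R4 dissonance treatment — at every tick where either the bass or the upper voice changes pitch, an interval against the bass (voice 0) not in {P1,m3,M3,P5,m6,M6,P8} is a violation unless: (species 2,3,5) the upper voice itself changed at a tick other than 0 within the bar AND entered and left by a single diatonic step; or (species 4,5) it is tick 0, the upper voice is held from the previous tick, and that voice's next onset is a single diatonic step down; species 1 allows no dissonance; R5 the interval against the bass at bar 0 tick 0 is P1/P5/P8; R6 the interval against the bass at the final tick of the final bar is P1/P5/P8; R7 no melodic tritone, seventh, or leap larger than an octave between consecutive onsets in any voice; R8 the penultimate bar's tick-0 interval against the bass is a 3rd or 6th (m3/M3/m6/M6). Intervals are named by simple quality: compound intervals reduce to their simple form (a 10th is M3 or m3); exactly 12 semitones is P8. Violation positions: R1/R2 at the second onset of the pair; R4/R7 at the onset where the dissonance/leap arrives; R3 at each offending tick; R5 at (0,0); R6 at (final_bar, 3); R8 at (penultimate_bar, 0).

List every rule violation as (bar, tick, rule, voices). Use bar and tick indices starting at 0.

(2, 0, R2, (0, 1))
(3, 0, R4, (0, 1))
(8, 0, R7, (0,))
(9, 0, R2, (0, 1))
(9, 0, R7, (1,))

bar 0: v0=G3 v1=G4 downbeat P8
bar 1: v0=B3 v1=G4 downbeat m6
bar 2: v0=G3 v1=D4 downbeat P5
bar 3: v0=A3 v1=G4 downbeat m7
bar 4: v0=C4 v1=E4 downbeat M3
bar 5: v0=D4 v1=F4 downbeat m3
bar 6: v0=E4 v1=C5 downbeat m6
bar 7: v0=E4 v1=B4 downbeat P5
bar 8: v0=F3 v1=D4 downbeat M6
bar 9: v0=G3 v1=G4 downbeat P8
  -> R2 @ bar 2 tick 0 v(0, 1): B3/B4 P8 -> G3/D4 P5 similar
  -> R4 @ bar 3 tick 0 v(0, 1): A3/G4 m7 untreated
  -> R7 @ bar 8 tick 0 v(0,): E4->F3 leap 11st
  -> R2 @ bar 9 tick 0 v(0, 1): F3/A3 M3 -> G3/G4 P8 similar
  -> R7 @ bar 9 tick 0 v(1,): A3->G4 leap 10st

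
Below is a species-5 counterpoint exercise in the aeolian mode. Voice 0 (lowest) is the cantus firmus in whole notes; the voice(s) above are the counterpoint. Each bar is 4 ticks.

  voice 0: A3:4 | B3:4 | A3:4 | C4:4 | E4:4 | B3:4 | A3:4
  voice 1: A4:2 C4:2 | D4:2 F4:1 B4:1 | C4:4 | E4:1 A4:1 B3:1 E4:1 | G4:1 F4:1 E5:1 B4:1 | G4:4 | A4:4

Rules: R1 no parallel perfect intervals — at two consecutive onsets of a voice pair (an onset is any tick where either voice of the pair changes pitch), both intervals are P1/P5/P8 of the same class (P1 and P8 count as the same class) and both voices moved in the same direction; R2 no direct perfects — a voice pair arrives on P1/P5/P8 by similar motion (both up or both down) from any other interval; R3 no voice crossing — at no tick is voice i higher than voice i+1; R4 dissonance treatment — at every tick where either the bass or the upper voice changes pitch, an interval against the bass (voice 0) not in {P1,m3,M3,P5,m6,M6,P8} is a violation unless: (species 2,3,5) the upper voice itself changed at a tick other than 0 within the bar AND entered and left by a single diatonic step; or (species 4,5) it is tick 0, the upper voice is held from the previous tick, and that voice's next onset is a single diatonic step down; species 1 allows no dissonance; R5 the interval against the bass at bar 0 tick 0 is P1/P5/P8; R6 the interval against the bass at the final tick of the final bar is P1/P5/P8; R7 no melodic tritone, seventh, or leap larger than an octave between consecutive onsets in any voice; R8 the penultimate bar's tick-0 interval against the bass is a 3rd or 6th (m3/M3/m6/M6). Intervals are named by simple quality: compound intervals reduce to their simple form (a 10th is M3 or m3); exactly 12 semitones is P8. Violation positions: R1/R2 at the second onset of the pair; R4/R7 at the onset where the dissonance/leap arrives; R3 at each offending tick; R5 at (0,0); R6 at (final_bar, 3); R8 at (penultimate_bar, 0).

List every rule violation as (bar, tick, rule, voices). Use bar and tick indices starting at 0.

(1, 2, R4, (0, 1))
(1, 3, R7, (1,))
(2, 0, R7, (1,))
(3, 2, R3, (0, 1))
(3, 2, R4, (0, 1))
(3, 2, R7, (1,))
(4, 1, R4, (0, 1))
(4, 2, R7, (1,))

bar 0: v0=A3 v1=A4 downbeat P8
bar 1: v0=B3 v1=D4 downbeat m3
bar 2: v0=A3 v1=C4 downbeat m3
bar 3: v0=C4 v1=E4 downbeat M3
bar 4: v0=E4 v1=G4 downbeat m3
bar 5: v0=B3 v1=G4 downbeat m6
bar 6: v0=A3 v1=A4 downbeat P8
  -> R4 @ bar 1 tick 2 v(0, 1): B3/F4 TT untreated
  -> R7 @ bar 1 tick 3 v(1,): F4->B4 leap 6st
  -> R7 @ bar 2 tick 0 v(1,): B4->C4 leap 11st
  -> R3 @ bar 3 tick 2 v(0, 1): C4 above B3
  -> R4 @ bar 3 tick 2 v(0, 1): C4/B3 m2 untreated
  -> R7 @ bar 3 tick 2 v(1,): A4->B3 leap 10st
  -> R4 @ bar 4 tick 1 v(0, 1): E4/F4 m2 untreated
  -> R7 @ bar 4 tick 2 v(1,): F4->E5 leap 11st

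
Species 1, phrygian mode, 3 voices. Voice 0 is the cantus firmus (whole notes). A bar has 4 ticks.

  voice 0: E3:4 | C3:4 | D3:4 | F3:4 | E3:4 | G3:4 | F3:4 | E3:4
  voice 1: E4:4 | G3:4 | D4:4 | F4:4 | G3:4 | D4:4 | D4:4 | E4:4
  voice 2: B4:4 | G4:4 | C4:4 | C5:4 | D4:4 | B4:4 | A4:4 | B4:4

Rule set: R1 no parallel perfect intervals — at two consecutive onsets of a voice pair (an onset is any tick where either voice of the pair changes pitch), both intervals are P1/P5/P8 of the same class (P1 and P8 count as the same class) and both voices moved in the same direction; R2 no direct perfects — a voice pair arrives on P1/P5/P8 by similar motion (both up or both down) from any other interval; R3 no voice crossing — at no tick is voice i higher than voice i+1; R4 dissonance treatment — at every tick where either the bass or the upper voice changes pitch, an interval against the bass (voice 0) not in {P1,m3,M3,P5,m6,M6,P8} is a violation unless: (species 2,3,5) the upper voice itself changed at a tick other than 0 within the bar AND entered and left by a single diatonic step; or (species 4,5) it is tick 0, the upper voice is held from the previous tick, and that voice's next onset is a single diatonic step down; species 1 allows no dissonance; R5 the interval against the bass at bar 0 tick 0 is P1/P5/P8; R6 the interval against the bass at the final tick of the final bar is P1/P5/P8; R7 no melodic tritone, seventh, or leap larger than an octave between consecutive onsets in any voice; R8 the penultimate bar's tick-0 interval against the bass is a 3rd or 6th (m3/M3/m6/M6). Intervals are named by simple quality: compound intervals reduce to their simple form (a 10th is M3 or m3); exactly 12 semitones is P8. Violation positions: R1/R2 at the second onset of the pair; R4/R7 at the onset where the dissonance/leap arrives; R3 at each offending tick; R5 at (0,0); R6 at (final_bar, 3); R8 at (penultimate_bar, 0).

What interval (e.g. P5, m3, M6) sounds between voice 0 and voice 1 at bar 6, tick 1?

M6

voice 0=F3 voice 1=D4 -> M6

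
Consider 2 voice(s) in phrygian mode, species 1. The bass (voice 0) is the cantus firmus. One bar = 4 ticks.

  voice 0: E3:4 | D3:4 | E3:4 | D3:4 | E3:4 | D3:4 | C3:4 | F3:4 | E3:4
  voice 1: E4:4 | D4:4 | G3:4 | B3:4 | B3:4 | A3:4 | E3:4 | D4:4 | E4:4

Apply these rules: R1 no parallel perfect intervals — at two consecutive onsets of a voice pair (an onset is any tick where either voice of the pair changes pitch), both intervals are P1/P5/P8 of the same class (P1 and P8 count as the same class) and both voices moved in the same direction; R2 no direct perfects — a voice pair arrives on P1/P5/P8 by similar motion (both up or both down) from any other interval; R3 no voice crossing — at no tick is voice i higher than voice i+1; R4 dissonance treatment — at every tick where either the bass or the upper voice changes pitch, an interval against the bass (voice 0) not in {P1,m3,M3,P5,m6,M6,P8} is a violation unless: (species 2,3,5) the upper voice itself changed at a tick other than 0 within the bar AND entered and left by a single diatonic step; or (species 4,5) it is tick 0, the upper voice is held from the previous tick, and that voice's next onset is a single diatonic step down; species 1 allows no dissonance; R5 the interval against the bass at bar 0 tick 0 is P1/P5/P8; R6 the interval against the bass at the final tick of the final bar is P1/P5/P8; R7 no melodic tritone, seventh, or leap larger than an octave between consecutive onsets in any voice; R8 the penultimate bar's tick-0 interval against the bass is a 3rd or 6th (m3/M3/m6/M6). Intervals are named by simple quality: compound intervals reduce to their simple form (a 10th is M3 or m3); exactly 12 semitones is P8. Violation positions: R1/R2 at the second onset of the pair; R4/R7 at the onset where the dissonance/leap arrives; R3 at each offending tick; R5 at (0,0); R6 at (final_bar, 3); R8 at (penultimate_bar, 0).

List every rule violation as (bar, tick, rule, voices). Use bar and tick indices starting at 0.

bar 0: v0=E3 v1=E4 downbeat P8
bar 1: v0=D3 v1=D4 downbeat P8
bar 2: v0=E3 v1=G3 downbeat m3
bar 3: v0=D3 v1=B3 downbeat M6
bar 4: v0=E3 v1=B3 downbeat P5
bar 5: v0=D3 v1=A3 downbeat P5
bar 6: v0=C3 v1=E3 downbeat M3
bar 7: v0=F3 v1=D4 downbeat M6
bar 8: v0=E3 v1=E4 downbeat P8
  -> R1 @ bar 1 tick 0 v(0, 1): E3/E4 P8 -> D3/D4 P8 similar
  -> R1 @ bar 5 tick 0 v(0, 1): E3/B3 P5 -> D3/A3 P5 similar
  -> R7 @ bar 7 tick 0 v(1,): E3->D4 leap 10st

(1, 0, R1, (0, 1))
(5, 0, R1, (0, 1))
(7, 0, R7, (1,))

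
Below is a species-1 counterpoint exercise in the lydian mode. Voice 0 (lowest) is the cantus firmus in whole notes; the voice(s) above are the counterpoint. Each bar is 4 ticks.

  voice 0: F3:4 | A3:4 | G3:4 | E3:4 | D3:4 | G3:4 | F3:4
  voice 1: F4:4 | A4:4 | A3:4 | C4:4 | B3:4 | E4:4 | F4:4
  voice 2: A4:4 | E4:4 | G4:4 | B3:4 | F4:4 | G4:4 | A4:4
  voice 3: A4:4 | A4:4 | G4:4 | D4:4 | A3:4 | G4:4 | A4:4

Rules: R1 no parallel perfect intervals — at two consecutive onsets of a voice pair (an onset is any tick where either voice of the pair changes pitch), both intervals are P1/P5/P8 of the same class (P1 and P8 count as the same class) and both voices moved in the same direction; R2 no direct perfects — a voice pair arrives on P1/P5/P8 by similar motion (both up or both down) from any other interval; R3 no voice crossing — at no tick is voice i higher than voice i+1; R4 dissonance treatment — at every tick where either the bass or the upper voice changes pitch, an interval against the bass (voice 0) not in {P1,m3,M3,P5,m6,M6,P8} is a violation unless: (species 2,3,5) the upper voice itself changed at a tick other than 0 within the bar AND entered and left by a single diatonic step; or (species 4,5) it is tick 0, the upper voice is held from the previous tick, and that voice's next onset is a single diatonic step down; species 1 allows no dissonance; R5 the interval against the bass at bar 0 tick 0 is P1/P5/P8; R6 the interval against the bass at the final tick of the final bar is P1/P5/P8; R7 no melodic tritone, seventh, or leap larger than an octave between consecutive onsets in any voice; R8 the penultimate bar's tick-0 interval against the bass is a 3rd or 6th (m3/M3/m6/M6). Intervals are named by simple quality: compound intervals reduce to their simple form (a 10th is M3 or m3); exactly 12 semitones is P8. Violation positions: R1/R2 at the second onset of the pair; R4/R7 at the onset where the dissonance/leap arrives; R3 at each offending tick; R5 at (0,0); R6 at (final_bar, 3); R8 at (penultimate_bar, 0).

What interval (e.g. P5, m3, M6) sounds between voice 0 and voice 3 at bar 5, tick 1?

P8

voice 0=G3 voice 3=G4 -> P8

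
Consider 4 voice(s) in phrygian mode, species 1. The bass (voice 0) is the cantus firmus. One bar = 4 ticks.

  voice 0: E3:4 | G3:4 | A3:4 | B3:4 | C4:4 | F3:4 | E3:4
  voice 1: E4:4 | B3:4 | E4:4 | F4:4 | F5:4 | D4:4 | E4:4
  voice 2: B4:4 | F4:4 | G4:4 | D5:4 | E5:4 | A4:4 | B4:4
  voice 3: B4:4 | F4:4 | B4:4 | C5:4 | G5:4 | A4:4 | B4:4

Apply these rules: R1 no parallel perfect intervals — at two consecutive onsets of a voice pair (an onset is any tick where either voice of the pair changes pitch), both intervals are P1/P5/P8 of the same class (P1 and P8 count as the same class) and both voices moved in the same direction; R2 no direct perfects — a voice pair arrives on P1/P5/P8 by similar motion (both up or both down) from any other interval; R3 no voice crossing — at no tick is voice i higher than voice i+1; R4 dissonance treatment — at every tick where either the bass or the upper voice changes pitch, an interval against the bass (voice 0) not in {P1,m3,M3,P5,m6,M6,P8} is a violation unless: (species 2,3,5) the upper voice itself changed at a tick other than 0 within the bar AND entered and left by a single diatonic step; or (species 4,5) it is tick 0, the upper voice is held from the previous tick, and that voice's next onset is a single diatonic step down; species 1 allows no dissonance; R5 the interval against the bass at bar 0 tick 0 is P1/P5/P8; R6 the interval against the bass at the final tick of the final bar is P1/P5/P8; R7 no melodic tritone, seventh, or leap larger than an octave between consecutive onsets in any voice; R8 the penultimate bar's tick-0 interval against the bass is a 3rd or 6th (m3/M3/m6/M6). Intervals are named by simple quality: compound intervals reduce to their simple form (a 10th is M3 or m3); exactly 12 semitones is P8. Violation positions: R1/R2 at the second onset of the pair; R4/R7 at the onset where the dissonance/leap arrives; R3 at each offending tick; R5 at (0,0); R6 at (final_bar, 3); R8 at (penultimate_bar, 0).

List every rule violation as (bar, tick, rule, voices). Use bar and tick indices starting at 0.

(1, 0, R1, (2, 3))
(1, 0, R4, (0, 2))
(1, 0, R4, (0, 3))
(1, 0, R7, (2,))
(1, 0, R7, (3,))
(2, 0, R2, (0, 1))
(2, 0, R2, (1, 3))
(2, 0, R4, (0, 2))
(2, 0, R4, (0, 3))
(2, 0, R7, (3,))
(3, 0, R1, (1, 3))
(3, 0, R3, (2, 3))
(3, 0, R4, (0, 1))
(3, 0, R4, (0, 3))
(3, 1, R3, (2, 3))
(3, 2, R3, (2, 3))
(3, 3, R3, (2, 3))
(4, 0, R2, (0, 3))
(4, 0, R3, (1, 2))
(4, 0, R4, (0, 1))
(4, 1, R3, (1, 2))
(4, 2, R3, (1, 2))
(4, 3, R3, (1, 2))
(5, 0, R2, (1, 2))
(5, 0, R2, (1, 3))
(5, 0, R2, (2, 3))
(5, 0, R7, (1,))
(5, 0, R7, (3,))
(6, 0, R1, (1, 2))
(6, 0, R1, (1, 3))
(6, 0, R1, (2, 3))

bar 0: v0=E3 v1=E4 v2=B4 v3=B4 downbeat P5
bar 1: v0=G3 v1=B3 v2=F4 v3=F4 downbeat m7
bar 2: v0=A3 v1=E4 v2=G4 v3=B4 downbeat M2
bar 3: v0=B3 v1=F4 v2=D5 v3=C5 downbeat m2
bar 4: v0=C4 v1=F5 v2=E5 v3=G5 downbeat P5
bar 5: v0=F3 v1=D4 v2=A4 v3=A4 downbeat M3
bar 6: v0=E3 v1=E4 v2=B4 v3=B4 downbeat P5
  -> R1 @ bar 1 tick 0 v(2, 3): B4/B4 P1 -> F4/F4 P1 similar
  -> R4 @ bar 1 tick 0 v(0, 2): G3/F4 m7 untreated
  -> R4 @ bar 1 tick 0 v(0, 3): G3/F4 m7 untreated
  -> R7 @ bar 1 tick 0 v(2,): B4->F4 leap 6st
  -> R7 @ bar 1 tick 0 v(3,): B4->F4 leap 6st
  -> R2 @ bar 2 tick 0 v(0, 1): G3/B3 M3 -> A3/E4 P5 similar
  -> R2 @ bar 2 tick 0 v(1, 3): B3/F4 TT -> E4/B4 P5 similar
  -> R4 @ bar 2 tick 0 v(0, 2): A3/G4 m7 untreated
  -> R4 @ bar 2 tick 0 v(0, 3): A3/B4 M2 untreated
  -> R7 @ bar 2 tick 0 v(3,): F4->B4 leap 6st
  -> R1 @ bar 3 tick 0 v(1, 3): E4/B4 P5 -> F4/C5 P5 similar
  -> R3 @ bar 3 tick 0 v(2, 3): D5 above C5
  -> R4 @ bar 3 tick 0 v(0, 1): B3/F4 TT untreated
  -> R4 @ bar 3 tick 0 v(0, 3): B3/C5 m2 untreated
  -> R3 @ bar 3 tick 1 v(2, 3): D5 above C5
  -> R3 @ bar 3 tick 2 v(2, 3): D5 above C5
  -> R3 @ bar 3 tick 3 v(2, 3): D5 above C5
  -> R2 @ bar 4 tick 0 v(0, 3): B3/C5 m2 -> C4/G5 P5 similar
  -> R3 @ bar 4 tick 0 v(1, 2): F5 above E5
  -> R4 @ bar 4 tick 0 v(0, 1): C4/F5 P4 untreated
  -> R3 @ bar 4 tick 1 v(1, 2): F5 above E5
  -> R3 @ bar 4 tick 2 v(1, 2): F5 above E5
  -> R3 @ bar 4 tick 3 v(1, 2): F5 above E5
  -> R2 @ bar 5 tick 0 v(1, 2): F5/E5 m2 -> D4/A4 P5 similar
  -> R2 @ bar 5 tick 0 v(1, 3): F5/G5 M2 -> D4/A4 P5 similar
  -> R2 @ bar 5 tick 0 v(2, 3): E5/G5 m3 -> A4/A4 P1 similar
  -> R7 @ bar 5 tick 0 v(1,): F5->D4 leap 15st
  -> R7 @ bar 5 tick 0 v(3,): G5->A4 leap 10st
  -> R1 @ bar 6 tick 0 v(1, 2): D4/A4 P5 -> E4/B4 P5 similar
  -> R1 @ bar 6 tick 0 v(1, 3): D4/A4 P5 -> E4/B4 P5 similar
  -> R1 @ bar 6 tick 0 v(2, 3): A4/A4 P1 -> B4/B4 P1 similar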